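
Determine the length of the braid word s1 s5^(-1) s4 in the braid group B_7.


The word length counts the number of generators (including inverses).
Listing each generator: s1, s5^(-1), s4
There are 3 generators in this braid word.

3


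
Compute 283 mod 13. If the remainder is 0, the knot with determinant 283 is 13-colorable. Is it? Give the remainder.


Step 1: A knot is p-colorable if and only if p divides its determinant.
Step 2: Compute 283 mod 13.
283 = 21 * 13 + 10
Step 3: 283 mod 13 = 10
Step 4: The knot is 13-colorable: no

10


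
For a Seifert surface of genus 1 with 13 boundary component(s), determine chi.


chi = 2 - 2g - b
= 2 - 2*1 - 13
= 2 - 2 - 13 = -13

-13


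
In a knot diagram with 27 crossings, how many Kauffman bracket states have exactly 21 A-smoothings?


We choose which 21 of 27 crossings get A-smoothings.
C(27, 21) = 27! / (21! * 6!)
= 296010

296010


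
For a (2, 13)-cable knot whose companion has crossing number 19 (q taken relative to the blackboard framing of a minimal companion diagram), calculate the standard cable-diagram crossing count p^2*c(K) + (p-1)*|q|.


Step 1: Each of the c(K) crossings of the companion diagram becomes p*p = p^2 crossings among the p parallel strands, and each of the |q| twists s_1 s_2 ... s_(p-1) adds (p-1) crossings.
  Crossings = p^2 * c(K) + (p-1)*|q|
Step 2: = 2^2 * 19 + (2-1)*13
Step 3: = 4*19 + 1*13
Step 4: = 76 + 13 = 89

89


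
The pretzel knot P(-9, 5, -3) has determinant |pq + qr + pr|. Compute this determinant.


Step 1: Compute pq + qr + pr.
pq = (-9)*5 = -45
qr = 5*(-3) = -15
pr = (-9)*(-3) = 27
pq + qr + pr = -45 + (-15) + 27 = -33
Step 2: Take absolute value.
det(P(-9,5,-3)) = |-33| = 33

33


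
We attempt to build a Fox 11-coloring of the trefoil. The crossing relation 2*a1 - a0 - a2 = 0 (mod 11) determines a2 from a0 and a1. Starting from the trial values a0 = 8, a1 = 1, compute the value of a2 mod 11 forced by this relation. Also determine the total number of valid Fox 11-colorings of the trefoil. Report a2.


Step 1: Apply the given crossing relation 2*a1 - a0 - a2 = 0 (mod 11).
  a2 = 2*a1 - a0 mod 11
  a2 = 2*1 - 8 mod 11
  a2 = 2 - 8 mod 11
  a2 = -6 mod 11 = 5
Step 2: The trefoil has determinant 3.
  Number of Fox p-colorings (p prime) is p^2 if p = 3, else p.
  Since 11 does not divide 3, only trivial (constant) colorings exist.
  (So the trial a0 = 8, a1 = 1 with a0 != a1 does NOT extend to a valid coloring of the whole trefoil: the other two crossing relations require 3*(a1 - a0) = 0 (mod 11), which fails.)
  Total colorings = 11
Step 3: a2 = 5, total Fox 11-colorings = 11

5


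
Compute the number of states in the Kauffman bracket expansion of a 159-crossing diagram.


Each crossing contributes 2 choices (A-smoothing or B-smoothing).
Total states = 2^159 = 730750818665451459101842416358141509827966271488

730750818665451459101842416358141509827966271488


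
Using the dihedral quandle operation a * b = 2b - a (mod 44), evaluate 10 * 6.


10 * 6 = 2*6 - 10 mod 44
= 12 - 10 mod 44
= 2 mod 44 = 2

2


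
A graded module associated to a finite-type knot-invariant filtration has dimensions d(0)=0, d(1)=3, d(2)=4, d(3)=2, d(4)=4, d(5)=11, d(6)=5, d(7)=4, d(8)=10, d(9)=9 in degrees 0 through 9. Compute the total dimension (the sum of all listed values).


Total dimension = d(0) + d(1) + ... + d(9)
= 0 + 3 + 4 + 2 + 4 + 11 + 5 + 4 + 10 + 9
= 52

52


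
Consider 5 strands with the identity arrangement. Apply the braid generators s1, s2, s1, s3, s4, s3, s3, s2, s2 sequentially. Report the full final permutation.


Starting with identity [1, 2, 3, 4, 5].
Apply generators in sequence:
  After s1: [2, 1, 3, 4, 5]
  After s2: [2, 3, 1, 4, 5]
  After s1: [3, 2, 1, 4, 5]
  After s3: [3, 2, 4, 1, 5]
  After s4: [3, 2, 4, 5, 1]
  After s3: [3, 2, 5, 4, 1]
  After s3: [3, 2, 4, 5, 1]
  After s2: [3, 4, 2, 5, 1]
  After s2: [3, 2, 4, 5, 1]
Final permutation: [3, 2, 4, 5, 1]

[3, 2, 4, 5, 1]


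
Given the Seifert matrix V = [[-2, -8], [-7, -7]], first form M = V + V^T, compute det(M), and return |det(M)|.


Step 1: Form V + V^T where V = [[-2, -8], [-7, -7]]
  V^T = [[-2, -7], [-8, -7]]
  V + V^T = [[-4, -15], [-15, -14]]
Step 2: det(V + V^T) = (-4)*(-14) - (-15)*(-15)
  = 56 - 225 = -169
Step 3: Knot determinant = |det(V + V^T)| = |-169| = 169

169


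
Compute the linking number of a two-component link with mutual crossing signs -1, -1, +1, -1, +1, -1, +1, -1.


Step 1: Count positive crossings: 3
Step 2: Count negative crossings: 5
Step 3: Sum of signs = 3 - 5 = -2
Step 4: Linking number = sum/2 = -2/2 = -1

-1


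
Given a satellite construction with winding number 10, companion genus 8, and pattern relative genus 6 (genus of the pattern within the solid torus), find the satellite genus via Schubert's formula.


Schubert: g(satellite) = g_rel(pattern) + |winding| * g(companion),
where g_rel(pattern) is the genus of the pattern relative to the solid torus.
= 6 + 10 * 8
= 6 + 80 = 86

86


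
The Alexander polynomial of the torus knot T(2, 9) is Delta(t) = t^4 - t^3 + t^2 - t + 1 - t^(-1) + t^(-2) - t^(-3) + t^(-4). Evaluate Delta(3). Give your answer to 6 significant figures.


Substituting t = 3 into Delta(t) = t^4 - t^3 + t^2 - t + 1 - t^(-1) + t^(-2) - t^(-3) + t^(-4):
Term values: (81) + (-27) + (9) + (-3) + (1) + (-0.333333) + (0.111111) + (-0.037037) + (0.0123457)
Sum = 60.75308642
Rounded to 6 significant figures: 60.7531

60.7531


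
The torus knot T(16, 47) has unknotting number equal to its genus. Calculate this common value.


For a torus knot T(p,q), both the unknotting number and genus equal (p-1)(q-1)/2.
= (16-1)(47-1)/2
= 15*46/2
= 690/2 = 345

345


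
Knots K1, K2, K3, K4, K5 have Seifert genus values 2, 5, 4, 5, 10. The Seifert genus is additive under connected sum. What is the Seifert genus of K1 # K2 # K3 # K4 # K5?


The Seifert genus is additive under connected sum.
Seifert genus(K1 # K2 # K3 # K4 # K5) = (2) + (5) + (4) + (5) + (10)
= 26

26


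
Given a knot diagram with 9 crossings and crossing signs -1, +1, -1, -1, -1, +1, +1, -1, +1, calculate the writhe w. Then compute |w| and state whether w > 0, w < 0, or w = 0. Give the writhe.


Step 1: Count positive crossings (+1).
Positive crossings: 4
Step 2: Count negative crossings (-1).
Negative crossings: 5
Step 3: Writhe = (positive) - (negative)
w = 4 - 5 = -1
Step 4: |w| = 1, and w is negative

-1


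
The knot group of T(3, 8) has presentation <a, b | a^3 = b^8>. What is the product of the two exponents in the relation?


The relation is a^3 = b^8.
Product of exponents = 3 * 8
= 24

24


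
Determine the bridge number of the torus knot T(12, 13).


The bridge number of T(p,q) is min(p,q).
min(12, 13) = 12

12


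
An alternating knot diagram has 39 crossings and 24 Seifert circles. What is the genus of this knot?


For alternating knots, g = (c - s + 1)/2.
= (39 - 24 + 1)/2
= 16/2 = 8

8


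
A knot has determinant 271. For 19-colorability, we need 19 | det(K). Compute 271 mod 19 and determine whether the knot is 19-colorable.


Step 1: A knot is p-colorable if and only if p divides its determinant.
Step 2: Compute 271 mod 19.
271 = 14 * 19 + 5
Step 3: 271 mod 19 = 5
Step 4: The knot is 19-colorable: no

5


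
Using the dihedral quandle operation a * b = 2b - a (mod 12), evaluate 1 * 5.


1 * 5 = 2*5 - 1 mod 12
= 10 - 1 mod 12
= 9 mod 12 = 9

9


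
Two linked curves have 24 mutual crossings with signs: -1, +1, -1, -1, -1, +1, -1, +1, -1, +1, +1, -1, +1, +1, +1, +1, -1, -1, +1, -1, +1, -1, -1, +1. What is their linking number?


Step 1: Count positive crossings: 12
Step 2: Count negative crossings: 12
Step 3: Sum of signs = 12 - 12 = 0
Step 4: Linking number = sum/2 = 0/2 = 0

0


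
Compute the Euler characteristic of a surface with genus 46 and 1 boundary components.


chi = 2 - 2g - b
= 2 - 2*46 - 1
= 2 - 92 - 1 = -91

-91


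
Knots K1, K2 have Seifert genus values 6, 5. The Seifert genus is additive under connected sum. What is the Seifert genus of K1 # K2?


The Seifert genus is additive under connected sum.
Seifert genus(K1 # K2) = (6) + (5)
= 11

11


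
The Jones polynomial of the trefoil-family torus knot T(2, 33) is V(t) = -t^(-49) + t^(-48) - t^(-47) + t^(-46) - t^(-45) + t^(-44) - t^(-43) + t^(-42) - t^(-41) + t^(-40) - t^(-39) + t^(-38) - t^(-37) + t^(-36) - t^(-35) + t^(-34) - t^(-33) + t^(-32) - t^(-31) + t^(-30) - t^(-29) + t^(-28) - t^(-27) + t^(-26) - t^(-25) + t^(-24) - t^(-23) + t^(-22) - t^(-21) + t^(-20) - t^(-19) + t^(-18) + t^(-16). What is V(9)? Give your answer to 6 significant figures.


Substituting t = 9 into V(t) = -t^(-49) + t^(-48) - t^(-47) + t^(-46) - t^(-45) + t^(-44) - t^(-43) + t^(-42) - t^(-41) + t^(-40) - t^(-39) + t^(-38) - t^(-37) + t^(-36) - t^(-35) + t^(-34) - t^(-33) + t^(-32) - t^(-31) + t^(-30) - t^(-29) + t^(-28) - t^(-27) + t^(-26) - t^(-25) + t^(-24) - t^(-23) + t^(-22) - t^(-21) + t^(-20) - t^(-19) + t^(-18) + t^(-16):
  (-)t^(-49) = -1.74629e-47
  (+)t^(-48) = 1.57166e-46
  (-)t^(-47) = -1.4145e-45
  (+)t^(-46) = 1.27305e-44
  (-)t^(-45) = -1.14574e-43
  (+)t^(-44) = 1.03117e-42
  (-)t^(-43) = -9.28052e-42
  (+)t^(-42) = 8.35246e-41
  (-)t^(-41) = -7.51722e-40
  (+)t^(-40) = 6.7655e-39
  (-)t^(-39) = -6.08895e-38
  (+)t^(-38) = 5.48005e-37
  (-)t^(-37) = -4.93205e-36
  (+)t^(-36) = 4.43884e-35
  (-)t^(-35) = -3.99496e-34
  (+)t^(-34) = 3.59546e-33
  (-)t^(-33) = -3.23592e-32
  (+)t^(-32) = 2.91232e-31
  (-)t^(-31) = -2.62109e-30
  (+)t^(-30) = 2.35898e-29
  (-)t^(-29) = -2.12308e-28
  (+)t^(-28) = 1.91078e-27
  (-)t^(-27) = -1.7197e-26
  (+)t^(-26) = 1.54773e-25
  (-)t^(-25) = -1.39296e-24
  (+)t^(-24) = 1.25366e-23
  (-)t^(-23) = -1.12829e-22
  (+)t^(-22) = 1.01546e-21
  (-)t^(-21) = -9.13918e-21
  (+)t^(-20) = 8.22526e-20
  (-)t^(-19) = -7.40274e-19
  (+)t^(-18) = 6.66246e-18
  (+)t^(-16) = 5.3966e-16
Sum = (-1.74629e-47) + (1.57166e-46) + (-1.4145e-45) + (1.27305e-44) + (-1.14574e-43) + (1.03117e-42) + (-9.28052e-42) + (8.35246e-41) + (-7.51722e-40) + (6.7655e-39) + (-6.08895e-38) + (5.48005e-37) + (-4.93205e-36) + (4.43884e-35) + (-3.99496e-34) + (3.59546e-33) + (-3.23592e-32) + (2.91232e-31) + (-2.62109e-30) + (2.35898e-29) + (-2.12308e-28) + (1.91078e-27) + (-1.7197e-26) + (1.54773e-25) + (-1.39296e-24) + (1.25366e-23) + (-1.12829e-22) + (1.01546e-21) + (-9.13918e-21) + (8.22526e-20) + (-7.40274e-19) + (6.66246e-18) + (5.3966e-16)
= 5.456557447e-16
Rounded to 6 significant figures: 5.45656e-16

5.45656e-16


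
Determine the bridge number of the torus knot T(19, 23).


The bridge number of T(p,q) is min(p,q).
min(19, 23) = 19

19


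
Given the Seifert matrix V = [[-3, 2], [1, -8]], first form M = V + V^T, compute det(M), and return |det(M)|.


Step 1: Form V + V^T where V = [[-3, 2], [1, -8]]
  V^T = [[-3, 1], [2, -8]]
  V + V^T = [[-6, 3], [3, -16]]
Step 2: det(V + V^T) = (-6)*(-16) - 3*3
  = 96 - 9 = 87
Step 3: Knot determinant = |det(V + V^T)| = |87| = 87

87


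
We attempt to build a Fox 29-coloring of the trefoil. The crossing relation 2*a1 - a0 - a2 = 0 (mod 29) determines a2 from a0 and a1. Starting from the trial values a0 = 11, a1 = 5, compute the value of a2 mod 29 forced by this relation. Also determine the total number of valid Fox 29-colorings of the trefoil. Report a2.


Step 1: Apply the given crossing relation 2*a1 - a0 - a2 = 0 (mod 29).
  a2 = 2*a1 - a0 mod 29
  a2 = 2*5 - 11 mod 29
  a2 = 10 - 11 mod 29
  a2 = -1 mod 29 = 28
Step 2: The trefoil has determinant 3.
  Number of Fox p-colorings (p prime) is p^2 if p = 3, else p.
  Since 29 does not divide 3, only trivial (constant) colorings exist.
  (So the trial a0 = 11, a1 = 5 with a0 != a1 does NOT extend to a valid coloring of the whole trefoil: the other two crossing relations require 3*(a1 - a0) = 0 (mod 29), which fails.)
  Total colorings = 29
Step 3: a2 = 28, total Fox 29-colorings = 29

28


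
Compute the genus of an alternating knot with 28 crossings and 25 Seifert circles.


For alternating knots, g = (c - s + 1)/2.
= (28 - 25 + 1)/2
= 4/2 = 2

2


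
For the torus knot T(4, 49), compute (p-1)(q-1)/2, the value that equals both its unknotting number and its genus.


For a torus knot T(p,q), both the unknotting number and genus equal (p-1)(q-1)/2.
= (4-1)(49-1)/2
= 3*48/2
= 144/2 = 72

72


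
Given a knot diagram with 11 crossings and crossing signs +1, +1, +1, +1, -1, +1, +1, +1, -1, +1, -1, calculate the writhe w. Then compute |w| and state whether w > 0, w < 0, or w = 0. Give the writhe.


Step 1: Count positive crossings (+1).
Positive crossings: 8
Step 2: Count negative crossings (-1).
Negative crossings: 3
Step 3: Writhe = (positive) - (negative)
w = 8 - 3 = 5
Step 4: |w| = 5, and w is positive

5


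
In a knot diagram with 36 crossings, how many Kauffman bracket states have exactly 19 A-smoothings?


We choose which 19 of 36 crossings get A-smoothings.
C(36, 19) = 36! / (19! * 17!)
= 8597496600

8597496600


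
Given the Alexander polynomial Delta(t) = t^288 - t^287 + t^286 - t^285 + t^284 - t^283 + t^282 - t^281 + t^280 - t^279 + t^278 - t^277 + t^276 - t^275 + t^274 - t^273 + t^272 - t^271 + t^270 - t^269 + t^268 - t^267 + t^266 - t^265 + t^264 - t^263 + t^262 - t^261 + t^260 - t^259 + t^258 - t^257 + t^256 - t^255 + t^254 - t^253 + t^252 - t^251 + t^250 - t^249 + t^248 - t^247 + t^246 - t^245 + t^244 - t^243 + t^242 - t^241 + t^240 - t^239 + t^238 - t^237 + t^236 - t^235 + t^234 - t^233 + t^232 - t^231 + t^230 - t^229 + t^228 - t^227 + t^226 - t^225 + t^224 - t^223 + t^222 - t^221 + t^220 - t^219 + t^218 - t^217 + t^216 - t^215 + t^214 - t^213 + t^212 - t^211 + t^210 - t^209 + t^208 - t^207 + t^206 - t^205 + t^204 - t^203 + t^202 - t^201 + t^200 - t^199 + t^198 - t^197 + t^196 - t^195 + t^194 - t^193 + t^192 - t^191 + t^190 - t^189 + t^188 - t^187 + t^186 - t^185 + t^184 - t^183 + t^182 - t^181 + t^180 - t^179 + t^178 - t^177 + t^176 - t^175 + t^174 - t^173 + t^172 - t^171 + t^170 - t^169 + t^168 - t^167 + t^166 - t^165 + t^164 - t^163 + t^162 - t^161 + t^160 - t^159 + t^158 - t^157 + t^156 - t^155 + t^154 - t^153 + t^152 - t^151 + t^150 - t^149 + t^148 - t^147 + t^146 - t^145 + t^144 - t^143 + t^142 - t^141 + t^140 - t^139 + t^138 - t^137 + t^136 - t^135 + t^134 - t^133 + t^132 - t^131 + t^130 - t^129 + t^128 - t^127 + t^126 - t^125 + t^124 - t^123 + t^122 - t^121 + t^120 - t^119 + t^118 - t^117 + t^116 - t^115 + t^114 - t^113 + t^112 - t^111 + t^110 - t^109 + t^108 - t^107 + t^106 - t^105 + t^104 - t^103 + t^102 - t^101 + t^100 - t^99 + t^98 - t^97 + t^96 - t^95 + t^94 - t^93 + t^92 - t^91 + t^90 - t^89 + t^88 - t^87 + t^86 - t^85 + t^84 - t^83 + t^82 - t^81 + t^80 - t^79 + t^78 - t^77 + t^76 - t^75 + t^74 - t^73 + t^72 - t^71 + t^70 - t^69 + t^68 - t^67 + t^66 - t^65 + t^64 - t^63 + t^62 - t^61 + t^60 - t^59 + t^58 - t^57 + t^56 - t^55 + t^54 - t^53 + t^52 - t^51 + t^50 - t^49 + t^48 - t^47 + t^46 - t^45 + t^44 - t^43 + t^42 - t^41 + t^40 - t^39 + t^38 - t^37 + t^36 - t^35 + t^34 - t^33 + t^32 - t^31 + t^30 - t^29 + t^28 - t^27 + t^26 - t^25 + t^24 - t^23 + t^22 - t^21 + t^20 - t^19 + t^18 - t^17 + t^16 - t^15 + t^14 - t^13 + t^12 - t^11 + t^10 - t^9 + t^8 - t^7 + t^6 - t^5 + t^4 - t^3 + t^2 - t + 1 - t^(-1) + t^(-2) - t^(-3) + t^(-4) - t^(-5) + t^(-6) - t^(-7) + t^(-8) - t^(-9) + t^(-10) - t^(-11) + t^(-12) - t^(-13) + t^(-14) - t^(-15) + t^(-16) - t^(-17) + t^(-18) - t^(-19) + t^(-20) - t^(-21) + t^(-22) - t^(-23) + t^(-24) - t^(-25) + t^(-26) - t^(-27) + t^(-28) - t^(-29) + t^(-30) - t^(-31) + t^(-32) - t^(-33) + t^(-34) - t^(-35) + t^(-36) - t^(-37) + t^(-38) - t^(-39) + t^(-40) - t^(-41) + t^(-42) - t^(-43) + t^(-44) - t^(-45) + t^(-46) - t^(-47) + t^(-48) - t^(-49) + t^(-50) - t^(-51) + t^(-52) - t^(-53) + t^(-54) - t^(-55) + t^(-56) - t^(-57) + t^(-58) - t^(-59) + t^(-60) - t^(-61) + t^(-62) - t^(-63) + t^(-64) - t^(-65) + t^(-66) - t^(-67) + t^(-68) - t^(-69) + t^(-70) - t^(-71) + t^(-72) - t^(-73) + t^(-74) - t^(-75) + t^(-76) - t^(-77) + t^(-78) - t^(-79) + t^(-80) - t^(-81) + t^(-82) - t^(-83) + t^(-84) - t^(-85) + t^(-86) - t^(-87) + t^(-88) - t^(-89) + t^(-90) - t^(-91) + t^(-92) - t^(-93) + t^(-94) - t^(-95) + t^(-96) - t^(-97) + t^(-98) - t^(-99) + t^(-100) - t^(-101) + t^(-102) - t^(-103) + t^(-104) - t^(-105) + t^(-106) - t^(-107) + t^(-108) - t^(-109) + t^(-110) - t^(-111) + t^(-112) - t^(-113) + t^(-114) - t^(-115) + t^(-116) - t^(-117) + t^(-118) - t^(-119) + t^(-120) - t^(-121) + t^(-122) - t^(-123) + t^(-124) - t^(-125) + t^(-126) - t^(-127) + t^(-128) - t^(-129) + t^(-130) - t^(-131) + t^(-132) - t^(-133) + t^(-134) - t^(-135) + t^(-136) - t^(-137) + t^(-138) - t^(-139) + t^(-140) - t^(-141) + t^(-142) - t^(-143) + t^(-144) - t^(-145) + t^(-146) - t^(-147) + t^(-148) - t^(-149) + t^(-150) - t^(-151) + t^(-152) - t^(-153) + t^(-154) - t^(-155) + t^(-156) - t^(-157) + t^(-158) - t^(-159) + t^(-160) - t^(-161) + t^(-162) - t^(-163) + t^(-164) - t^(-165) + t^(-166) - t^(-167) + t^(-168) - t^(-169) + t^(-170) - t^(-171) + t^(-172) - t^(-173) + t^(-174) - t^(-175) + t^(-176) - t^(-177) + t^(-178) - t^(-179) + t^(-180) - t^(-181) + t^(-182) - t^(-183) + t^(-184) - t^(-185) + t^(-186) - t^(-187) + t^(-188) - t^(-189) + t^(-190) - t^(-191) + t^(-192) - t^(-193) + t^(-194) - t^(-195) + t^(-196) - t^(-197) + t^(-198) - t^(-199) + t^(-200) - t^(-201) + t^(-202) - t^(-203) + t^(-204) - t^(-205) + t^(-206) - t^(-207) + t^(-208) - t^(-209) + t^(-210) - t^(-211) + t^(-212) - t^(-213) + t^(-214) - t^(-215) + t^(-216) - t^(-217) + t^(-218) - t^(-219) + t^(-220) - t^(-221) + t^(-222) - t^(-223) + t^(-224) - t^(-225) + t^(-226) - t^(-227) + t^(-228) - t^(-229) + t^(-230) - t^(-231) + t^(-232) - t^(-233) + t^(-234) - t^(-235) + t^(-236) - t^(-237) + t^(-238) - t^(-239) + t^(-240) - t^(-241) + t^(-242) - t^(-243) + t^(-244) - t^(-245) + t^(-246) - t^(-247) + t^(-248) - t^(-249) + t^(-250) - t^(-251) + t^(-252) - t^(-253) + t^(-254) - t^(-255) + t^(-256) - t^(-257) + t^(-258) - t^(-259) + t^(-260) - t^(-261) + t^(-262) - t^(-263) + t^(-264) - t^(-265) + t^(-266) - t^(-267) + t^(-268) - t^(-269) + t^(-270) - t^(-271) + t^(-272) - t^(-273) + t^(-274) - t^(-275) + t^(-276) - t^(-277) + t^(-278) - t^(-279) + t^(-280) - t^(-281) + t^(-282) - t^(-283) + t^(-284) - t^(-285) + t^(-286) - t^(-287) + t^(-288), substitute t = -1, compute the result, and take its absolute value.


Step 1: The polynomial has 577 terms with alternating signs, exponents from 288 down to -288.
Step 2: Substitute t = -1. The i-th term has coefficient (-1)^i and exponent (m-i),
  so its value is (-1)^i * (-1)^(m-i) = (-1)^m = 1 for every i.
Step 3: All 577 terms equal 1, so Delta(-1) = 577 * (1) = 577
Step 4: |Delta(-1)| = 577

577


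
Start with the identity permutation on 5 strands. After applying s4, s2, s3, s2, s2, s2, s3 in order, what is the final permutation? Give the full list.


Starting with identity [1, 2, 3, 4, 5].
Apply generators in sequence:
  After s4: [1, 2, 3, 5, 4]
  After s2: [1, 3, 2, 5, 4]
  After s3: [1, 3, 5, 2, 4]
  After s2: [1, 5, 3, 2, 4]
  After s2: [1, 3, 5, 2, 4]
  After s2: [1, 5, 3, 2, 4]
  After s3: [1, 5, 2, 3, 4]
Final permutation: [1, 5, 2, 3, 4]

[1, 5, 2, 3, 4]


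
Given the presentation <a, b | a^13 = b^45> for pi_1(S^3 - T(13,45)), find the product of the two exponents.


The relation is a^13 = b^45.
Product of exponents = 13 * 45
= 585

585


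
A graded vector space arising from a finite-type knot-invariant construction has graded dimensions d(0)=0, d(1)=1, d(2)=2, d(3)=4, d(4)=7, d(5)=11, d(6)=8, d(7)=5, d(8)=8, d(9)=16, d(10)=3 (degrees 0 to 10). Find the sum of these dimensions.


Total dimension = d(0) + d(1) + ... + d(10)
= 0 + 1 + 2 + 4 + 7 + 11 + 8 + 5 + 8 + 16 + 3
= 65

65


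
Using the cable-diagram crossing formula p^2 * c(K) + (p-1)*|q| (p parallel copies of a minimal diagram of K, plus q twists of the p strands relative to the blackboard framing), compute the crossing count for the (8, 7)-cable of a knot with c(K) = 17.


Step 1: Each of the c(K) crossings of the companion diagram becomes p*p = p^2 crossings among the p parallel strands, and each of the |q| twists s_1 s_2 ... s_(p-1) adds (p-1) crossings.
  Crossings = p^2 * c(K) + (p-1)*|q|
Step 2: = 8^2 * 17 + (8-1)*7
Step 3: = 64*17 + 7*7
Step 4: = 1088 + 49 = 1137

1137


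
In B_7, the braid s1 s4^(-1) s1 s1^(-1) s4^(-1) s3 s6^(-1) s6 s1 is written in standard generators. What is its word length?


The word length counts the number of generators (including inverses).
Listing each generator: s1, s4^(-1), s1, s1^(-1), s4^(-1), s3, s6^(-1), s6, s1
There are 9 generators in this braid word.

9


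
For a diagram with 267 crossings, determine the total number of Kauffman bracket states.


Each crossing contributes 2 choices (A-smoothing or B-smoothing).
Total states = 2^267 = 237142198758023568227473377297792835283496928595231875152809132048206089502588928

237142198758023568227473377297792835283496928595231875152809132048206089502588928


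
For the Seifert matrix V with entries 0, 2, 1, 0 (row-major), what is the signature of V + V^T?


Step 1: V + V^T = [[0, 3], [3, 0]]
Step 2: trace = 0, det = -9
Step 3: Discriminant = 0^2 - 4*(-9) = 36
Step 4: Eigenvalues: 3, -3
Step 5: Signature = (# positive eigenvalues) - (# negative eigenvalues) = 0

0


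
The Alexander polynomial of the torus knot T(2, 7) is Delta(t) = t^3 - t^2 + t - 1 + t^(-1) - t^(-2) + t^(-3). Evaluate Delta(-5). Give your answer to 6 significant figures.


Substituting t = -5 into Delta(t) = t^3 - t^2 + t - 1 + t^(-1) - t^(-2) + t^(-3):
Term values: (-125) + (-25) + (-5) + (-1) + (-0.2) + (-0.04) + (-0.008)
Sum = -156.248
Rounded to 6 significant figures: -156.248

-156.248


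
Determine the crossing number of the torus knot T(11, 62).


For a torus knot T(p, q) with gcd(p,q)=1,
the crossing number is min(p*(q-1), q*(p-1)).
p*(q-1) = 11*61 = 671
q*(p-1) = 62*10 = 620
min(671, 620) = 620

620


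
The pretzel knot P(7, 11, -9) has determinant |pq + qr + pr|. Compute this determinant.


Step 1: Compute pq + qr + pr.
pq = 7*11 = 77
qr = 11*(-9) = -99
pr = 7*(-9) = -63
pq + qr + pr = 77 + (-99) + (-63) = -85
Step 2: Take absolute value.
det(P(7,11,-9)) = |-85| = 85

85


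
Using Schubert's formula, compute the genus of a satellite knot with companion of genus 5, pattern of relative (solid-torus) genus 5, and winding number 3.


Schubert: g(satellite) = g_rel(pattern) + |winding| * g(companion),
where g_rel(pattern) is the genus of the pattern relative to the solid torus.
= 5 + 3 * 5
= 5 + 15 = 20

20


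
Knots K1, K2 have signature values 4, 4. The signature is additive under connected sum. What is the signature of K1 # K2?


The signature is additive under connected sum.
signature(K1 # K2) = (4) + (4)
= 8

8


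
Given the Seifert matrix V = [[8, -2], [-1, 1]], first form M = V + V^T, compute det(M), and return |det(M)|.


Step 1: Form V + V^T where V = [[8, -2], [-1, 1]]
  V^T = [[8, -1], [-2, 1]]
  V + V^T = [[16, -3], [-3, 2]]
Step 2: det(V + V^T) = 16*2 - (-3)*(-3)
  = 32 - 9 = 23
Step 3: Knot determinant = |det(V + V^T)| = |23| = 23

23


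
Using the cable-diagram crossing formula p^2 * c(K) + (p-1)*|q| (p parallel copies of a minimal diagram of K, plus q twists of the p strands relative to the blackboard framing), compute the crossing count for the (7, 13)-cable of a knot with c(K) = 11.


Step 1: Each of the c(K) crossings of the companion diagram becomes p*p = p^2 crossings among the p parallel strands, and each of the |q| twists s_1 s_2 ... s_(p-1) adds (p-1) crossings.
  Crossings = p^2 * c(K) + (p-1)*|q|
Step 2: = 7^2 * 11 + (7-1)*13
Step 3: = 49*11 + 6*13
Step 4: = 539 + 78 = 617

617


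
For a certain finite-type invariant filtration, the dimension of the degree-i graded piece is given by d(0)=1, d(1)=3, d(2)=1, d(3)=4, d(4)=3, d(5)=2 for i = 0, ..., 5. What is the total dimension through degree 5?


Total dimension = d(0) + d(1) + ... + d(5)
= 1 + 3 + 1 + 4 + 3 + 2
= 14

14


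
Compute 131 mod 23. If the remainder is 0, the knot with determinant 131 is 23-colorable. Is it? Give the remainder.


Step 1: A knot is p-colorable if and only if p divides its determinant.
Step 2: Compute 131 mod 23.
131 = 5 * 23 + 16
Step 3: 131 mod 23 = 16
Step 4: The knot is 23-colorable: no

16


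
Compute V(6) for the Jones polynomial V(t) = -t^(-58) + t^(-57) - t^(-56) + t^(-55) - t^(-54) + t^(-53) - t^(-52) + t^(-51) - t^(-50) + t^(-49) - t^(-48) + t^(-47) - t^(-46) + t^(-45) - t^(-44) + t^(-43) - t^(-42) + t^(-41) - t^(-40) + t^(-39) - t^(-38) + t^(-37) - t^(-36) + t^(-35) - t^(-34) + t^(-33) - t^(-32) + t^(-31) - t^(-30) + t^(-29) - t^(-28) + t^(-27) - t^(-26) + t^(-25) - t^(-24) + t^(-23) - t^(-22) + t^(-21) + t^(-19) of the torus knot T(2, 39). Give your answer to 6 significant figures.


Substituting t = 6 into V(t) = -t^(-58) + t^(-57) - t^(-56) + t^(-55) - t^(-54) + t^(-53) - t^(-52) + t^(-51) - t^(-50) + t^(-49) - t^(-48) + t^(-47) - t^(-46) + t^(-45) - t^(-44) + t^(-43) - t^(-42) + t^(-41) - t^(-40) + t^(-39) - t^(-38) + t^(-37) - t^(-36) + t^(-35) - t^(-34) + t^(-33) - t^(-32) + t^(-31) - t^(-30) + t^(-29) - t^(-28) + t^(-27) - t^(-26) + t^(-25) - t^(-24) + t^(-23) - t^(-22) + t^(-21) + t^(-19):
  (-)t^(-58) = -7.36593e-46
  (+)t^(-57) = 4.41956e-45
  (-)t^(-56) = -2.65173e-44
  (+)t^(-55) = 1.59104e-43
  (-)t^(-54) = -9.54624e-43
  (+)t^(-53) = 5.72775e-42
  (-)t^(-52) = -3.43665e-41
  (+)t^(-51) = 2.06199e-40
  (-)t^(-50) = -1.23719e-39
  (+)t^(-49) = 7.42316e-39
  (-)t^(-48) = -4.4539e-38
  (+)t^(-47) = 2.67234e-37
  (-)t^(-46) = -1.6034e-36
  (+)t^(-45) = 9.62041e-36
  (-)t^(-44) = -5.77225e-35
  (+)t^(-43) = 3.46335e-34
  (-)t^(-42) = -2.07801e-33
  (+)t^(-41) = 1.24681e-32
  (-)t^(-40) = -7.48083e-32
  (+)t^(-39) = 4.4885e-31
  (-)t^(-38) = -2.6931e-30
  (+)t^(-37) = 1.61586e-29
  (-)t^(-36) = -9.69516e-29
  (+)t^(-35) = 5.8171e-28
  (-)t^(-34) = -3.49026e-27
  (+)t^(-33) = 2.09415e-26
  (-)t^(-32) = -1.25649e-25
  (+)t^(-31) = 7.53896e-25
  (-)t^(-30) = -4.52337e-24
  (+)t^(-29) = 2.71402e-23
  (-)t^(-28) = -1.62841e-22
  (+)t^(-27) = 9.77049e-22
  (-)t^(-26) = -5.86229e-21
  (+)t^(-25) = 3.51738e-20
  (-)t^(-24) = -2.11043e-19
  (+)t^(-23) = 1.26626e-18
  (-)t^(-22) = -7.59753e-18
  (+)t^(-21) = 4.55852e-17
  (+)t^(-19) = 1.64107e-15
Sum = (-7.36593e-46) + (4.41956e-45) + (-2.65173e-44) + (1.59104e-43) + (-9.54624e-43) + (5.72775e-42) + (-3.43665e-41) + (2.06199e-40) + (-1.23719e-39) + (7.42316e-39) + (-4.4539e-38) + (2.67234e-37) + (-1.6034e-36) + (9.62041e-36) + (-5.77225e-35) + (3.46335e-34) + (-2.07801e-33) + (1.24681e-32) + (-7.48083e-32) + (4.4885e-31) + (-2.6931e-30) + (1.61586e-29) + (-9.69516e-29) + (5.8171e-28) + (-3.49026e-27) + (2.09415e-26) + (-1.25649e-25) + (7.53896e-25) + (-4.52337e-24) + (2.71402e-23) + (-1.62841e-22) + (9.77049e-22) + (-5.86229e-21) + (3.51738e-20) + (-2.11043e-19) + (1.26626e-18) + (-7.59753e-18) + (4.55852e-17) + (1.64107e-15)
= 1.680139754e-15
Rounded to 6 significant figures: 1.68014e-15

1.68014e-15


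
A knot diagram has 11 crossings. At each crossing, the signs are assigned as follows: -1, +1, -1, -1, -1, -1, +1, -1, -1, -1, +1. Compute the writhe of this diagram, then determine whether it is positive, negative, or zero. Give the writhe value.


Step 1: Count positive crossings (+1).
Positive crossings: 3
Step 2: Count negative crossings (-1).
Negative crossings: 8
Step 3: Writhe = (positive) - (negative)
w = 3 - 8 = -5
Step 4: |w| = 5, and w is negative

-5


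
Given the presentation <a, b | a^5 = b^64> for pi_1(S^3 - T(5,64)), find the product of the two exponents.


The relation is a^5 = b^64.
Product of exponents = 5 * 64
= 320

320


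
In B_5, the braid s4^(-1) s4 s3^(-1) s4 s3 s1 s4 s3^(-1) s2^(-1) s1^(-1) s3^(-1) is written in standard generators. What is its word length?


The word length counts the number of generators (including inverses).
Listing each generator: s4^(-1), s4, s3^(-1), s4, s3, s1, s4, s3^(-1), s2^(-1), s1^(-1), s3^(-1)
There are 11 generators in this braid word.

11


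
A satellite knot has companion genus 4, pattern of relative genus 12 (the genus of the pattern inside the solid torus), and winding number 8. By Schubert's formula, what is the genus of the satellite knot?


Schubert: g(satellite) = g_rel(pattern) + |winding| * g(companion),
where g_rel(pattern) is the genus of the pattern relative to the solid torus.
= 12 + 8 * 4
= 12 + 32 = 44

44


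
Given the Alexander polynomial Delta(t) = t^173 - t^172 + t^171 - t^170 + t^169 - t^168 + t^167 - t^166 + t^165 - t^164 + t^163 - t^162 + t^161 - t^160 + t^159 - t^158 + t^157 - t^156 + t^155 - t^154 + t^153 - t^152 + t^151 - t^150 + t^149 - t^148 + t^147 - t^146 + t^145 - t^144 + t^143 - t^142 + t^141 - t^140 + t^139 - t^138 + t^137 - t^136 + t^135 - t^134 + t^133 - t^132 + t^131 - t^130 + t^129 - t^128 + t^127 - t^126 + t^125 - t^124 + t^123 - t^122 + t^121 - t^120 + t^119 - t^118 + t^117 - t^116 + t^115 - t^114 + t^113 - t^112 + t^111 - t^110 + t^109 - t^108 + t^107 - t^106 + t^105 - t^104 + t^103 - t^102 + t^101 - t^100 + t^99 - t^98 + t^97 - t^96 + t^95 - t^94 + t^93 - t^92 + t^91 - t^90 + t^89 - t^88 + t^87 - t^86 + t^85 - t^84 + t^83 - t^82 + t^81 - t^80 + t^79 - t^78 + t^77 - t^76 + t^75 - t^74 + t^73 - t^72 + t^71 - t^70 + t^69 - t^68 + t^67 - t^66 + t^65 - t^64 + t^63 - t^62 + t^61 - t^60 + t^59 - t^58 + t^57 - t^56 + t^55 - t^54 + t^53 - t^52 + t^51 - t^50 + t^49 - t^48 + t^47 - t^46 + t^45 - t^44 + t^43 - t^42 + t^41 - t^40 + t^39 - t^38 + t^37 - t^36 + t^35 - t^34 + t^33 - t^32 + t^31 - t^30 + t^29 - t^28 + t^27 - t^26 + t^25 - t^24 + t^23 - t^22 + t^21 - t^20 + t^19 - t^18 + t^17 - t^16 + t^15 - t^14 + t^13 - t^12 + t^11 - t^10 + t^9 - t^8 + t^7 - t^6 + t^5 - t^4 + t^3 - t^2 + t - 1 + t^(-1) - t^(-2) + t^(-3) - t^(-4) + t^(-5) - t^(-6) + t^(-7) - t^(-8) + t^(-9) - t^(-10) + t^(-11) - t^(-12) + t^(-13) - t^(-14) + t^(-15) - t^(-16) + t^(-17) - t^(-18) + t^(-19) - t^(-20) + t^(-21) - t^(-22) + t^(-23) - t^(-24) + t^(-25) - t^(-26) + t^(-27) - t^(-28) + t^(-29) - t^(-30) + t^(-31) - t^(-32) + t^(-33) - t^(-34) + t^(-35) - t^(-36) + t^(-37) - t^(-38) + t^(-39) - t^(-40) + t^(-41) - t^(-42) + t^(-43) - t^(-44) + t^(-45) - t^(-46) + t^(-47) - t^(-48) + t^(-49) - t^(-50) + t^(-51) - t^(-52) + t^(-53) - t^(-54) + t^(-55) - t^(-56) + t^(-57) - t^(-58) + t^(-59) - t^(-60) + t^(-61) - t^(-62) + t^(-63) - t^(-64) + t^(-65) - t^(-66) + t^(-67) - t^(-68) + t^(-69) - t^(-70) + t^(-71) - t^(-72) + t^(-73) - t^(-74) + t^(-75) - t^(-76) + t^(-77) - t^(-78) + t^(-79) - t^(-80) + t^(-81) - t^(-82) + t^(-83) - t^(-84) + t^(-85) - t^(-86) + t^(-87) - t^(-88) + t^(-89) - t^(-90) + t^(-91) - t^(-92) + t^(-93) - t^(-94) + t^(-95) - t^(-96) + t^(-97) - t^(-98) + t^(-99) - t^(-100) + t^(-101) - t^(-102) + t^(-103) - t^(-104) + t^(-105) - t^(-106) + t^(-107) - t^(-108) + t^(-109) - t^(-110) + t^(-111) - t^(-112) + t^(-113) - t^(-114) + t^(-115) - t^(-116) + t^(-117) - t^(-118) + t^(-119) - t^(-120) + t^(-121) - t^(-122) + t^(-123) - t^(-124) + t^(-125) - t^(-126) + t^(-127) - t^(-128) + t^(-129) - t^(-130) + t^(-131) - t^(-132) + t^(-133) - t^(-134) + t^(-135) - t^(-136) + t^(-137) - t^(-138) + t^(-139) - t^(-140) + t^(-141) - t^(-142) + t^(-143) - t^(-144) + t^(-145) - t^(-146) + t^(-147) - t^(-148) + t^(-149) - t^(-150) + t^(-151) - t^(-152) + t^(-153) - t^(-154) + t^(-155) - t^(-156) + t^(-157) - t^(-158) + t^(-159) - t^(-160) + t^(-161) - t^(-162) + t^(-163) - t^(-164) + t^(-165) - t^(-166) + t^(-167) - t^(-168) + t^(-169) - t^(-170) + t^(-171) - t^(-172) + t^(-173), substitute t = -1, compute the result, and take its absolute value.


Step 1: The polynomial has 347 terms with alternating signs, exponents from 173 down to -173.
Step 2: Substitute t = -1. The i-th term has coefficient (-1)^i and exponent (m-i),
  so its value is (-1)^i * (-1)^(m-i) = (-1)^m = -1 for every i.
Step 3: All 347 terms equal -1, so Delta(-1) = 347 * (-1) = -347
Step 4: |Delta(-1)| = 347

347


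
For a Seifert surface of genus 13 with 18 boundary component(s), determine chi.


chi = 2 - 2g - b
= 2 - 2*13 - 18
= 2 - 26 - 18 = -42

-42


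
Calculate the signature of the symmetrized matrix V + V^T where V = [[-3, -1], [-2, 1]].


Step 1: V + V^T = [[-6, -3], [-3, 2]]
Step 2: trace = -4, det = -21
Step 3: Discriminant = (-4)^2 - 4*(-21) = 100
Step 4: Eigenvalues: 3, -7
Step 5: Signature = (# positive eigenvalues) - (# negative eigenvalues) = 0

0


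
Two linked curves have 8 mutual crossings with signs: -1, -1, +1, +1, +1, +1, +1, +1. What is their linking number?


Step 1: Count positive crossings: 6
Step 2: Count negative crossings: 2
Step 3: Sum of signs = 6 - 2 = 4
Step 4: Linking number = sum/2 = 4/2 = 2

2


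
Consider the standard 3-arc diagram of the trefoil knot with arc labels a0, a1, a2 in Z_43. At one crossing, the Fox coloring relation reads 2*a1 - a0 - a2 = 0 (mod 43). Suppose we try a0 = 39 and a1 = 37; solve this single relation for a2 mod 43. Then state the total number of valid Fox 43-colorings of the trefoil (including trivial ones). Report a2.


Step 1: Apply the given crossing relation 2*a1 - a0 - a2 = 0 (mod 43).
  a2 = 2*a1 - a0 mod 43
  a2 = 2*37 - 39 mod 43
  a2 = 74 - 39 mod 43
  a2 = 35 mod 43 = 35
Step 2: The trefoil has determinant 3.
  Number of Fox p-colorings (p prime) is p^2 if p = 3, else p.
  Since 43 does not divide 3, only trivial (constant) colorings exist.
  (So the trial a0 = 39, a1 = 37 with a0 != a1 does NOT extend to a valid coloring of the whole trefoil: the other two crossing relations require 3*(a1 - a0) = 0 (mod 43), which fails.)
  Total colorings = 43
Step 3: a2 = 35, total Fox 43-colorings = 43

35


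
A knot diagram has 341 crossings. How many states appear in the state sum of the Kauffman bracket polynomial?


Each crossing contributes 2 choices (A-smoothing or B-smoothing).
Total states = 2^341 = 4479489484355608421114884561136888556243290994469299069799978201927583742360321890761754986543214231552

4479489484355608421114884561136888556243290994469299069799978201927583742360321890761754986543214231552


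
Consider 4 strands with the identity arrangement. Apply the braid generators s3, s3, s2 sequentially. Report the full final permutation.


Starting with identity [1, 2, 3, 4].
Apply generators in sequence:
  After s3: [1, 2, 4, 3]
  After s3: [1, 2, 3, 4]
  After s2: [1, 3, 2, 4]
Final permutation: [1, 3, 2, 4]

[1, 3, 2, 4]


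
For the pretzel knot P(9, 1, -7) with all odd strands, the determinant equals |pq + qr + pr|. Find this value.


Step 1: Compute pq + qr + pr.
pq = 9*1 = 9
qr = 1*(-7) = -7
pr = 9*(-7) = -63
pq + qr + pr = 9 + (-7) + (-63) = -61
Step 2: Take absolute value.
det(P(9,1,-7)) = |-61| = 61

61


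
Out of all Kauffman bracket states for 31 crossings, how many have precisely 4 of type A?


We choose which 4 of 31 crossings get A-smoothings.
C(31, 4) = 31! / (4! * 27!)
= 31465

31465


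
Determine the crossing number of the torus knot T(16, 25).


For a torus knot T(p, q) with gcd(p,q)=1,
the crossing number is min(p*(q-1), q*(p-1)).
p*(q-1) = 16*24 = 384
q*(p-1) = 25*15 = 375
min(384, 375) = 375

375


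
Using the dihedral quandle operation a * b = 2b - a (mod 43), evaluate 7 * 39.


7 * 39 = 2*39 - 7 mod 43
= 78 - 7 mod 43
= 71 mod 43 = 28

28


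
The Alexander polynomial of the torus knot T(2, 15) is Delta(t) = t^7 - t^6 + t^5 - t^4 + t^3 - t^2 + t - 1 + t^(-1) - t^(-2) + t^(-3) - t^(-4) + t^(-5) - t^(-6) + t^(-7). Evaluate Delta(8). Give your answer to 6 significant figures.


Substituting t = 8 into Delta(t) = t^7 - t^6 + t^5 - t^4 + t^3 - t^2 + t - 1 + t^(-1) - t^(-2) + t^(-3) - t^(-4) + t^(-5) - t^(-6) + t^(-7):
Term values: (2097152) + (-262144) + (32768) + (-4096) + (512) + (-64) + (8) + (-1) + (0.125) + (-0.015625) + (0.00195312) + (-0.000244141) + (3.05176e-05) + (-3.8147e-06) + (4.76837e-07)
Sum = 1864135.111
Rounded to 6 significant figures: 1.86414e+06

1.86414e+06


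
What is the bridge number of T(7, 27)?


The bridge number of T(p,q) is min(p,q).
min(7, 27) = 7

7


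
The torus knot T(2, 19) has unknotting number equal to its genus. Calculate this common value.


For a torus knot T(p,q), both the unknotting number and genus equal (p-1)(q-1)/2.
= (2-1)(19-1)/2
= 1*18/2
= 18/2 = 9

9


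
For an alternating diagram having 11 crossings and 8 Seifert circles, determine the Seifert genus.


For alternating knots, g = (c - s + 1)/2.
= (11 - 8 + 1)/2
= 4/2 = 2

2


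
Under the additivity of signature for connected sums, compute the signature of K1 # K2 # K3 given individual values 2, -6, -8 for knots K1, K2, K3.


The signature is additive under connected sum.
signature(K1 # K2 # K3) = (2) + (-6) + (-8)
= -12

-12


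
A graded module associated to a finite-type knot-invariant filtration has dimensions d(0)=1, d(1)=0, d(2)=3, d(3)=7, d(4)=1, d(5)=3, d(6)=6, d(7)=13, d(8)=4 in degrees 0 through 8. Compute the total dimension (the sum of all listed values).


Total dimension = d(0) + d(1) + ... + d(8)
= 1 + 0 + 3 + 7 + 1 + 3 + 6 + 13 + 4
= 38

38


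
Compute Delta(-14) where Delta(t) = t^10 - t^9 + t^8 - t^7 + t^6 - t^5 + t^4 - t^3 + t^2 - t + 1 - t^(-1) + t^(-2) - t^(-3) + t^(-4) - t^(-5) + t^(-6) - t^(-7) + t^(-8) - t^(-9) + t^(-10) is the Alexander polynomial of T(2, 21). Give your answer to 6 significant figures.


Substituting t = -14 into Delta(t) = t^10 - t^9 + t^8 - t^7 + t^6 - t^5 + t^4 - t^3 + t^2 - t + 1 - t^(-1) + t^(-2) - t^(-3) + t^(-4) - t^(-5) + t^(-6) - t^(-7) + t^(-8) - t^(-9) + t^(-10):
Term values: (289254654976) + (20661046784) + (1475789056) + (105413504) + (7529536) + (537824) + (38416) + (2744) + (196) + (14) + (1) + (0.0714286) + (0.00510204) + (0.000364431) + (2.60308e-05) + (1.85934e-06) + (1.3281e-07) + (9.48645e-09) + (6.77604e-10) + (4.84003e-11) + (3.45716e-12)
Sum = 3.115050131e+11
Rounded to 6 significant figures: 3.11505e+11

3.11505e+11


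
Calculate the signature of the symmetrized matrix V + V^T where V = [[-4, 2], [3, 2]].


Step 1: V + V^T = [[-8, 5], [5, 4]]
Step 2: trace = -4, det = -57
Step 3: Discriminant = (-4)^2 - 4*(-57) = 244
Step 4: Eigenvalues: 5.81025, -9.81025
Step 5: Signature = (# positive eigenvalues) - (# negative eigenvalues) = 0

0


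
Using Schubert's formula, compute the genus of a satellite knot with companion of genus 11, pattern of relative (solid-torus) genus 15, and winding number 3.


Schubert: g(satellite) = g_rel(pattern) + |winding| * g(companion),
where g_rel(pattern) is the genus of the pattern relative to the solid torus.
= 15 + 3 * 11
= 15 + 33 = 48

48


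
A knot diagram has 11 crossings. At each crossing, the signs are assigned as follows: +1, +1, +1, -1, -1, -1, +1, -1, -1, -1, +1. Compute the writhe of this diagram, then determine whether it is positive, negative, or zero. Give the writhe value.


Step 1: Count positive crossings (+1).
Positive crossings: 5
Step 2: Count negative crossings (-1).
Negative crossings: 6
Step 3: Writhe = (positive) - (negative)
w = 5 - 6 = -1
Step 4: |w| = 1, and w is negative

-1


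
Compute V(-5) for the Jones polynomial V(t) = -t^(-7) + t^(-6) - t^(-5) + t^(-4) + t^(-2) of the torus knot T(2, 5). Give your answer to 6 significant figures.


Substituting t = -5 into V(t) = -t^(-7) + t^(-6) - t^(-5) + t^(-4) + t^(-2):
  (-)t^(-7) = 1.28e-05
  (+)t^(-6) = 6.4e-05
  (-)t^(-5) = 0.00032
  (+)t^(-4) = 0.0016
  (+)t^(-2) = 0.04
Sum = (1.28e-05) + (6.4e-05) + (0.00032) + (0.0016) + (0.04)
= 0.0419968
Rounded to 6 significant figures: 0.0419968

0.0419968


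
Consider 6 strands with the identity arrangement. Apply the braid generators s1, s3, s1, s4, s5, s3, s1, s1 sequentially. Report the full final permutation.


Starting with identity [1, 2, 3, 4, 5, 6].
Apply generators in sequence:
  After s1: [2, 1, 3, 4, 5, 6]
  After s3: [2, 1, 4, 3, 5, 6]
  After s1: [1, 2, 4, 3, 5, 6]
  After s4: [1, 2, 4, 5, 3, 6]
  After s5: [1, 2, 4, 5, 6, 3]
  After s3: [1, 2, 5, 4, 6, 3]
  After s1: [2, 1, 5, 4, 6, 3]
  After s1: [1, 2, 5, 4, 6, 3]
Final permutation: [1, 2, 5, 4, 6, 3]

[1, 2, 5, 4, 6, 3]


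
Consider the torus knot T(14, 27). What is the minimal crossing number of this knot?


For a torus knot T(p, q) with gcd(p,q)=1,
the crossing number is min(p*(q-1), q*(p-1)).
p*(q-1) = 14*26 = 364
q*(p-1) = 27*13 = 351
min(364, 351) = 351

351
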